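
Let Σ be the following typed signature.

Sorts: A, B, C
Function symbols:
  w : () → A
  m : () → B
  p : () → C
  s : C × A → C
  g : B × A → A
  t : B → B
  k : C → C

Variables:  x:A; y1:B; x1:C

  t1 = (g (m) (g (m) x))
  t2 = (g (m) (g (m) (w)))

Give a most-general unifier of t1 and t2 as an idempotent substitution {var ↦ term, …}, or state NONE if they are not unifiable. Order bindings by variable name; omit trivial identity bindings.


{x ↦ (w)}


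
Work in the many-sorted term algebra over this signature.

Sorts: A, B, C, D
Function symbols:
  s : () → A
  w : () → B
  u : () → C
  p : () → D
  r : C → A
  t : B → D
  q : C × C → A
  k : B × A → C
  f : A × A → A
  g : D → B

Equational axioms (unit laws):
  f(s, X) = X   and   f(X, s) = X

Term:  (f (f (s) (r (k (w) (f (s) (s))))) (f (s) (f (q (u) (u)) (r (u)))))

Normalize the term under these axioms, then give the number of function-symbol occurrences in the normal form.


1. (f (f (s) (r (k (w) (f (s) (s))))) (f (s) (f (q (u) (u)) (r (u)))))  →  (f (r (k (w) (f (s) (s)))) (f (s) (f (q (u) (u)) (r (u)))))
2. (f (r (k (w) (f (s) (s)))) (f (s) (f (q (u) (u)) (r (u)))))  →  (f (r (k (w) (s))) (f (s) (f (q (u) (u)) (r (u)))))
3. (f (r (k (w) (s))) (f (s) (f (q (u) (u)) (r (u)))))  →  (f (r (k (w) (s))) (f (q (u) (u)) (r (u))))
normal form: (f (r (k (w) (s))) (f (q (u) (u)) (r (u))))

size = 11


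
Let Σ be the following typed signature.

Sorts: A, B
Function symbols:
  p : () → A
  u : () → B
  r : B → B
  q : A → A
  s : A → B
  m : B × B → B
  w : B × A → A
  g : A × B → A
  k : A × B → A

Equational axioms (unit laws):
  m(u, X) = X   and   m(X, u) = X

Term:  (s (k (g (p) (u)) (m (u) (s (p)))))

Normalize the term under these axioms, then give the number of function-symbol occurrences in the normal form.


size = 7

1. (s (k (g (p) (u)) (m (u) (s (p)))))  →  (s (k (g (p) (u)) (s (p))))
normal form: (s (k (g (p) (u)) (s (p))))


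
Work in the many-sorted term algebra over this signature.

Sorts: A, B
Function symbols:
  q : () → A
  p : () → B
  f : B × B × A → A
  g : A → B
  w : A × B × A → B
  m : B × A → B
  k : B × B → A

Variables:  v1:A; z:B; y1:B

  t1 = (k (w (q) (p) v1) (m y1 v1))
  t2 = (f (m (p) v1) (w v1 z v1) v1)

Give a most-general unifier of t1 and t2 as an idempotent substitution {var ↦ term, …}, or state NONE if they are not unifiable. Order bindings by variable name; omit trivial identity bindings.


head clash or occurs-check failure — not unifiable

NONE (not unifiable)


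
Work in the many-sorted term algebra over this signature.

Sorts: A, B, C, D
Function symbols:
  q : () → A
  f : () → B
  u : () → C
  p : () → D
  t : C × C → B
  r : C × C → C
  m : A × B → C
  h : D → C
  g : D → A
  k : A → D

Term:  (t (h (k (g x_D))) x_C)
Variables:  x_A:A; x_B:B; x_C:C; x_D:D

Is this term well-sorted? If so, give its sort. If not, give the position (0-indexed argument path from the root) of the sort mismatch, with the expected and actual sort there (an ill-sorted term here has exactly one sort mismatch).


        x_D : D
      (g x_D) : A
    (k (g x_D)) : D
  (h (k (g x_D))) : C
  x_C : C
(t (h (k (g x_D))) x_C) : B

well-sorted; sort = B


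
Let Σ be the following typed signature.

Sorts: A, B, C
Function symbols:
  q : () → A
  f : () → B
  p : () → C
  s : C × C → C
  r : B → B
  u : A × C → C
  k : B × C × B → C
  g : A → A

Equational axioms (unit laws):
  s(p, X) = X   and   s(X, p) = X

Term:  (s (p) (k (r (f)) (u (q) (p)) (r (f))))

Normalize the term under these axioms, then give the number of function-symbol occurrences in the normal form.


size = 8

1. (s (p) (k (r (f)) (u (q) (p)) (r (f))))  →  (k (r (f)) (u (q) (p)) (r (f)))
normal form: (k (r (f)) (u (q) (p)) (r (f)))


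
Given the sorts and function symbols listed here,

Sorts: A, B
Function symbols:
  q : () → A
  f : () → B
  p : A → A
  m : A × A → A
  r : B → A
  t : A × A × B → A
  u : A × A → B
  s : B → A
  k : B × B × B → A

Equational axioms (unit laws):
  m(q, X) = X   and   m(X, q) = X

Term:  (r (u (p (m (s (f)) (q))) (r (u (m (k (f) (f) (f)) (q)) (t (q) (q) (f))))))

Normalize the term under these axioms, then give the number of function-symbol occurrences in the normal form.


1. (r (u (p (m (s (f)) (q))) (r (u (m (k (f) (f) (f)) (q)) (t (q) (q) (f))))))  →  (r (u (p (s (f))) (r (u (m (k (f) (f) (f)) (q)) (t (q) (q) (f))))))
2. (r (u (p (s (f))) (r (u (m (k (f) (f) (f)) (q)) (t (q) (q) (f))))))  →  (r (u (p (s (f))) (r (u (k (f) (f) (f)) (t (q) (q) (f))))))
normal form: (r (u (p (s (f))) (r (u (k (f) (f) (f)) (t (q) (q) (f))))))

size = 15


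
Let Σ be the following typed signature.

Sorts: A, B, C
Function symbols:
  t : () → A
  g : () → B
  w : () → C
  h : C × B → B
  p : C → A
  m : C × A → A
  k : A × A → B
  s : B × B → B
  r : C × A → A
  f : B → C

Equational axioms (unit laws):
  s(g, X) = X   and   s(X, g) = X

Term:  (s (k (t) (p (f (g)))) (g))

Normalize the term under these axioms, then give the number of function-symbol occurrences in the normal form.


size = 5

1. (s (k (t) (p (f (g)))) (g))  →  (k (t) (p (f (g))))
normal form: (k (t) (p (f (g))))


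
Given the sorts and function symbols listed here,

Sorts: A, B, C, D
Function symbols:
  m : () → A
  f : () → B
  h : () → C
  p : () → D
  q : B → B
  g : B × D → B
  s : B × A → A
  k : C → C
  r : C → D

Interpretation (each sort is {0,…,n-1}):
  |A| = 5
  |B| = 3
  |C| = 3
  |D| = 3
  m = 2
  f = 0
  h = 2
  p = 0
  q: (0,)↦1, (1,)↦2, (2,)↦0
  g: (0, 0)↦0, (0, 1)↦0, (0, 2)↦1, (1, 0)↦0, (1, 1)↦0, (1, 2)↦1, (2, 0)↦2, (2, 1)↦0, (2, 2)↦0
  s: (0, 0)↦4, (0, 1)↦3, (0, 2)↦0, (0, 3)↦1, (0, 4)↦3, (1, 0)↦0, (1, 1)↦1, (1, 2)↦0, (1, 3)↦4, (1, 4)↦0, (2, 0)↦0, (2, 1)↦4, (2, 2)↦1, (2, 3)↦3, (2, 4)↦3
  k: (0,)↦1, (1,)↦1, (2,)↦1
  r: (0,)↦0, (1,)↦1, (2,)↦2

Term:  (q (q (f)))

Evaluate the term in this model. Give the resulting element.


  f = 0
  (q (f)) = q(0,) = 1
  (q (q (f))) = q(1,) = 2

value = 2


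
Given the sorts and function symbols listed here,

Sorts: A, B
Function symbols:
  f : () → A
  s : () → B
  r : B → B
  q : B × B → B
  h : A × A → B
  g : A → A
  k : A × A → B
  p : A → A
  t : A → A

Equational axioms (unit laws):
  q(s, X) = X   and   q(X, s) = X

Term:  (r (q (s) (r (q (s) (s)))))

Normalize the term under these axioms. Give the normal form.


1. (r (q (s) (r (q (s) (s)))))  →  (r (r (q (s) (s))))
2. (r (r (q (s) (s))))  →  (r (r (s)))

normal form = (r (r (s)))


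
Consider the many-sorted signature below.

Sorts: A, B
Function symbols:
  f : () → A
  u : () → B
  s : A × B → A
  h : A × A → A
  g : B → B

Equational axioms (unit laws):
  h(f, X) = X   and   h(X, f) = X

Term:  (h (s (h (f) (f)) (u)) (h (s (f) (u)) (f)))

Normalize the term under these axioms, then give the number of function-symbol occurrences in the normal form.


size = 7

1. (h (s (h (f) (f)) (u)) (h (s (f) (u)) (f)))  →  (h (s (f) (u)) (h (s (f) (u)) (f)))
2. (h (s (f) (u)) (h (s (f) (u)) (f)))  →  (h (s (f) (u)) (s (f) (u)))
normal form: (h (s (f) (u)) (s (f) (u)))


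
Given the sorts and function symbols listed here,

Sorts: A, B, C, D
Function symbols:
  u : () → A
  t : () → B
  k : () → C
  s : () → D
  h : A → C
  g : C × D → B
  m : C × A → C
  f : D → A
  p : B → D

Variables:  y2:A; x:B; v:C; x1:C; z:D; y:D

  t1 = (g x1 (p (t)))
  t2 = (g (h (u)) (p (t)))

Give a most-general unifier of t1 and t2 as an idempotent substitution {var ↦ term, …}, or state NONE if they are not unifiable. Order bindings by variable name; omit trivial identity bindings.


{x1 ↦ (h (u))}


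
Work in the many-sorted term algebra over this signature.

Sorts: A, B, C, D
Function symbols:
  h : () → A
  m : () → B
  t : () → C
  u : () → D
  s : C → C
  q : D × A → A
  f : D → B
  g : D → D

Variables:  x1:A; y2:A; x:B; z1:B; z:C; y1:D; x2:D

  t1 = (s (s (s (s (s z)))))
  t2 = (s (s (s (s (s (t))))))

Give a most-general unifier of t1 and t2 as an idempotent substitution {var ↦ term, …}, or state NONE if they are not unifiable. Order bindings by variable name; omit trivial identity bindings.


{z ↦ (t)}


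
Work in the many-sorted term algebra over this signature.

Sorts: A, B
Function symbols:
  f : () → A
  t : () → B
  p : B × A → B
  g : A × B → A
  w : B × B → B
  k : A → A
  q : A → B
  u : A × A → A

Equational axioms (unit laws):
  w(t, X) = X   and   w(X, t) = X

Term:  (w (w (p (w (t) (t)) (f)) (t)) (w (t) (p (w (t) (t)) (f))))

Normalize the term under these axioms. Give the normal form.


normal form = (w (p (t) (f)) (p (t) (f)))

1. (w (w (p (w (t) (t)) (f)) (t)) (w (t) (p (w (t) (t)) (f))))  →  (w (p (w (t) (t)) (f)) (w (t) (p (w (t) (t)) (f))))
2. (w (p (w (t) (t)) (f)) (w (t) (p (w (t) (t)) (f))))  →  (w (p (t) (f)) (w (t) (p (w (t) (t)) (f))))
3. (w (p (t) (f)) (w (t) (p (w (t) (t)) (f))))  →  (w (p (t) (f)) (p (w (t) (t)) (f)))
4. (w (p (t) (f)) (p (w (t) (t)) (f)))  →  (w (p (t) (f)) (p (t) (f)))


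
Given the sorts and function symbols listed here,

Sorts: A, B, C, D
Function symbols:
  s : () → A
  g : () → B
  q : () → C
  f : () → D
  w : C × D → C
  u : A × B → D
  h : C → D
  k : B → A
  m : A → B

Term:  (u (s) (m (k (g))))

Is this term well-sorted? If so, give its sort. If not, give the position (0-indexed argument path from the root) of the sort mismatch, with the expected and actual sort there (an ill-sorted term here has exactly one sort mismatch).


well-sorted; sort = D

  (s) : A
      (g) : B
    (k (g)) : A
  (m (k (g))) : B
(u (s) (m (k (g)))) : D


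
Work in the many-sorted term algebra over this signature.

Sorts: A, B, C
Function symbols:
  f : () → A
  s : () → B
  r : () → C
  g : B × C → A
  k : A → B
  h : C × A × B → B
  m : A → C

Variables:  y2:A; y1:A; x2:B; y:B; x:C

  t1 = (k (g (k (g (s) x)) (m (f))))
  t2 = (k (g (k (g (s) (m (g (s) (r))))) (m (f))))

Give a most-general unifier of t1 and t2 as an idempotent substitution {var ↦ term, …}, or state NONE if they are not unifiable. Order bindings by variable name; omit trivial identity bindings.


{x ↦ (m (g (s) (r)))}


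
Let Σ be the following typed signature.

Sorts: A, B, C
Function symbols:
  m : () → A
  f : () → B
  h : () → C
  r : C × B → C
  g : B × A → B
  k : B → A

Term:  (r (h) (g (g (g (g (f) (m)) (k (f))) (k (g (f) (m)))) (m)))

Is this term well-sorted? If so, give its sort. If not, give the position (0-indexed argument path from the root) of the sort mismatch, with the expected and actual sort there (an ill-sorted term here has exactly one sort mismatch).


well-sorted; sort = C

  (h) : C
          (f) : B
          (m) : A
        (g (f) (m)) : B
          (f) : B
        (k (f)) : A
      (g (g (f) (m)) (k (f))) : B
          (f) : B
          (m) : A
        (g (f) (m)) : B
      (k (g (f) (m))) : A
    (g (g (g (f) (m)) (k (f))) (k (g (f) (m)))) : B
    (m) : A
  (g (g (g (g (f) (m)) (k (f))) (k (g (f) (m)))) (m)) : B
(r (h) (g (g (g (g (f) (m)) (k (f))) (k (g (f) (m)))) (m))) : C


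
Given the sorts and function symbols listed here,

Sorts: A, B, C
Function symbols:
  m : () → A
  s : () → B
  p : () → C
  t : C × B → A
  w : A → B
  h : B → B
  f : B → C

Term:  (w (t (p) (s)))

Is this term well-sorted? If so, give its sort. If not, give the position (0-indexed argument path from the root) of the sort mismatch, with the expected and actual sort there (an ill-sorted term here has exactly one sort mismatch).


well-sorted; sort = B

    (p) : C
    (s) : B
  (t (p) (s)) : A
(w (t (p) (s))) : B


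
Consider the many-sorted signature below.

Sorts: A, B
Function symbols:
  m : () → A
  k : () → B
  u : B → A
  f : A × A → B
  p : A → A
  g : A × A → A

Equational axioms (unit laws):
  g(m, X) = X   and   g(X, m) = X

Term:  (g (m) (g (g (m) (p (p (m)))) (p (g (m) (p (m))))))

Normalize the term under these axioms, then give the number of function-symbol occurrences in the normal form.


1. (g (m) (g (g (m) (p (p (m)))) (p (g (m) (p (m))))))  →  (g (g (m) (p (p (m)))) (p (g (m) (p (m)))))
2. (g (g (m) (p (p (m)))) (p (g (m) (p (m)))))  →  (g (p (p (m))) (p (g (m) (p (m)))))
3. (g (p (p (m))) (p (g (m) (p (m)))))  →  (g (p (p (m))) (p (p (m))))
normal form: (g (p (p (m))) (p (p (m))))

size = 7


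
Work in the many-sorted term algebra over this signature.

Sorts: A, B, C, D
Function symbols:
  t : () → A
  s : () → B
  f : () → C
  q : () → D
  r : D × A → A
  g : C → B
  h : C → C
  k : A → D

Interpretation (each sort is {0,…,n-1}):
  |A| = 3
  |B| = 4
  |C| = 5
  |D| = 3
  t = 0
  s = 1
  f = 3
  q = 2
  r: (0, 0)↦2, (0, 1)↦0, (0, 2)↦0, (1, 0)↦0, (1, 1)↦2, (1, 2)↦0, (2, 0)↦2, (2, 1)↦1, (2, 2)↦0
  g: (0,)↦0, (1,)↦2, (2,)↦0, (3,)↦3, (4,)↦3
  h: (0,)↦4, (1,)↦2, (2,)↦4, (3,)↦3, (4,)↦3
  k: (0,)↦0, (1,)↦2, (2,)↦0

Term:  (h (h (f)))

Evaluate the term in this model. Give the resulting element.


value = 3

  f = 3
  (h (f)) = h(3,) = 3
  (h (h (f))) = h(3,) = 3


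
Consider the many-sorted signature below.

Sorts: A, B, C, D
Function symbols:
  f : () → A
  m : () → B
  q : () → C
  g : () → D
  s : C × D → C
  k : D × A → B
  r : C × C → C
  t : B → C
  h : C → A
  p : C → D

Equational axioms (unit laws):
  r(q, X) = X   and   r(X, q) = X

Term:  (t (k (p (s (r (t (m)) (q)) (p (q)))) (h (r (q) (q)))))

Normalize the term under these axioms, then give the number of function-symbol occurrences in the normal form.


1. (t (k (p (s (r (t (m)) (q)) (p (q)))) (h (r (q) (q)))))  →  (t (k (p (s (t (m)) (p (q)))) (h (r (q) (q)))))
2. (t (k (p (s (t (m)) (p (q)))) (h (r (q) (q)))))  →  (t (k (p (s (t (m)) (p (q)))) (h (q))))
normal form: (t (k (p (s (t (m)) (p (q)))) (h (q))))

size = 10


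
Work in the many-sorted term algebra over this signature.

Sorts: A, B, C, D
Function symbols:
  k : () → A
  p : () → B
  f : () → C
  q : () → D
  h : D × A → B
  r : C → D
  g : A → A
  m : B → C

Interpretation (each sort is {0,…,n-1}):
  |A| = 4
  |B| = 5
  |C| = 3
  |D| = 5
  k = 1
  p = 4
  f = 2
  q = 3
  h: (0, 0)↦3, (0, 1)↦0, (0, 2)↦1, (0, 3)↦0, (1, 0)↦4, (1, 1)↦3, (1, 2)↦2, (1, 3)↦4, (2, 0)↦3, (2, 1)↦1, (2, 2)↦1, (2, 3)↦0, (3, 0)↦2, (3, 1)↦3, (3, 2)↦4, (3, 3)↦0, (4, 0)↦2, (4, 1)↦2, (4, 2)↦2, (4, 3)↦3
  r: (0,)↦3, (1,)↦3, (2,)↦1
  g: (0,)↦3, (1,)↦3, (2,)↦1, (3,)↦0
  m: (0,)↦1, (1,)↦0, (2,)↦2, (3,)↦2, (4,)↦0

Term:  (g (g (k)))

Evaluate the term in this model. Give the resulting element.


value = 0

  k = 1
  (g (k)) = g(1,) = 3
  (g (g (k))) = g(3,) = 0


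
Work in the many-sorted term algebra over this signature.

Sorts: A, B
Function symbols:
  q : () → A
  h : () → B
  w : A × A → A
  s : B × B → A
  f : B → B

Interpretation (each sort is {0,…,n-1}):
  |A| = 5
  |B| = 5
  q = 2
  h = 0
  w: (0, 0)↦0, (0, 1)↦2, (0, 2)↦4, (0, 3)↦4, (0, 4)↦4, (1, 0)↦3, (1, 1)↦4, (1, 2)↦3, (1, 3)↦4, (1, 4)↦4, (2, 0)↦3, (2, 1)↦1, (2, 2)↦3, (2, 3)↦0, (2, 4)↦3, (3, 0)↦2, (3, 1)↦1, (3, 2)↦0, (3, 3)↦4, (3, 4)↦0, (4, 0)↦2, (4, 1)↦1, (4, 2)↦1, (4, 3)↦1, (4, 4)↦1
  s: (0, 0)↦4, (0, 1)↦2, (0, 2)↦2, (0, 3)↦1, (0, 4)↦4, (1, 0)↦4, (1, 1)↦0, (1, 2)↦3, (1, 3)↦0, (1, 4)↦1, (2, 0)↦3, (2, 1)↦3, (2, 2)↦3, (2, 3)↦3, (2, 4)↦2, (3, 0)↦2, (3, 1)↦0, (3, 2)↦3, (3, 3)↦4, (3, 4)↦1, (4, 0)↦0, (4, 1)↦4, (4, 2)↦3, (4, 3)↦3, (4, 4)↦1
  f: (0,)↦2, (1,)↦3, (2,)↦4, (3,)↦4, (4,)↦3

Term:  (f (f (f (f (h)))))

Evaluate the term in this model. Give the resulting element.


value = 4

  h = 0
  (f (h)) = f(0,) = 2
  (f (f (h))) = f(2,) = 4
  (f (f (f (h)))) = f(4,) = 3
  (f (f (f (f (h))))) = f(3,) = 4


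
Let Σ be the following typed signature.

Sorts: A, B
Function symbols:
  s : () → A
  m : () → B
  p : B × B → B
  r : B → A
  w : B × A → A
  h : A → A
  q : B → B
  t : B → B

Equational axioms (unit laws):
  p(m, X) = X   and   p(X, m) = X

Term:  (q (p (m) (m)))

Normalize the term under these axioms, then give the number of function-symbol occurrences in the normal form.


size = 2

1. (q (p (m) (m)))  →  (q (m))
normal form: (q (m))


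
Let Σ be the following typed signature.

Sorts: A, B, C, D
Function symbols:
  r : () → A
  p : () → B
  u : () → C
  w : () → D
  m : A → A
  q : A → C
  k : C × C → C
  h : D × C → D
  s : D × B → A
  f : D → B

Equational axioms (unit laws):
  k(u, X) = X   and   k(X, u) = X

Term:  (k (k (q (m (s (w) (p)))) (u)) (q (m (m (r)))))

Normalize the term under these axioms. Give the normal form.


normal form = (k (q (m (s (w) (p)))) (q (m (m (r)))))

1. (k (k (q (m (s (w) (p)))) (u)) (q (m (m (r)))))  →  (k (q (m (s (w) (p)))) (q (m (m (r)))))


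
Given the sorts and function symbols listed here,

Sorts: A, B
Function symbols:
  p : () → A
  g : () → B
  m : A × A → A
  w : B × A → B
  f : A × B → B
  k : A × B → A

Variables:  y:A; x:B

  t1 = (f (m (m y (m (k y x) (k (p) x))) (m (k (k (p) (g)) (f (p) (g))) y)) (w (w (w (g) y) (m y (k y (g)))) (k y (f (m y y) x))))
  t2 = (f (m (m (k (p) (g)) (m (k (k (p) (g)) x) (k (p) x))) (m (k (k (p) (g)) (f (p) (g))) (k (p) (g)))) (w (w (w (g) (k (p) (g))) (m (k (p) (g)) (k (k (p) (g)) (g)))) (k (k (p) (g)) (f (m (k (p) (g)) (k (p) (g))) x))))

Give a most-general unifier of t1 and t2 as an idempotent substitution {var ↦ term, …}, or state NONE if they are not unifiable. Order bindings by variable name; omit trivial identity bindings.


{y ↦ (k (p) (g))}


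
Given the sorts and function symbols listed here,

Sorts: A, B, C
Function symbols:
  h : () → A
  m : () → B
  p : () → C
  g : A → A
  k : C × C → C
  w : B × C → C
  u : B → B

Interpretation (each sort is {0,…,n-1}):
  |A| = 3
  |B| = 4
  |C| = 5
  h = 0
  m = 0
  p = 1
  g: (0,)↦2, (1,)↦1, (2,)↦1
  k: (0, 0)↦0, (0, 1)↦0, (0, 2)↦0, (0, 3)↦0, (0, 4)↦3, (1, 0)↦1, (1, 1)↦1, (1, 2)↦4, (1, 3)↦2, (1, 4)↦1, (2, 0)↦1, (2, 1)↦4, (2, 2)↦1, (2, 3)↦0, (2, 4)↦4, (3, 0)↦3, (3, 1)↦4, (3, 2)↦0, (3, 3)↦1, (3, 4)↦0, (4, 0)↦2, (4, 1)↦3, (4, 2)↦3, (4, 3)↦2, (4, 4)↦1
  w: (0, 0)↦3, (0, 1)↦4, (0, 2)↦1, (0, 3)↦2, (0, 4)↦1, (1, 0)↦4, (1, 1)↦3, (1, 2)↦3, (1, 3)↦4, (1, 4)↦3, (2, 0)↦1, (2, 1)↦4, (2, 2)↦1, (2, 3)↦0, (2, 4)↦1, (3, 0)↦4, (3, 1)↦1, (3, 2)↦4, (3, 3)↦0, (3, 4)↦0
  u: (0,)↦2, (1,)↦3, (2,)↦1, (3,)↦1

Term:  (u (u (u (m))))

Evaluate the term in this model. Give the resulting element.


value = 3

  m = 0
  (u (m)) = u(0,) = 2
  (u (u (m))) = u(2,) = 1
  (u (u (u (m)))) = u(1,) = 3


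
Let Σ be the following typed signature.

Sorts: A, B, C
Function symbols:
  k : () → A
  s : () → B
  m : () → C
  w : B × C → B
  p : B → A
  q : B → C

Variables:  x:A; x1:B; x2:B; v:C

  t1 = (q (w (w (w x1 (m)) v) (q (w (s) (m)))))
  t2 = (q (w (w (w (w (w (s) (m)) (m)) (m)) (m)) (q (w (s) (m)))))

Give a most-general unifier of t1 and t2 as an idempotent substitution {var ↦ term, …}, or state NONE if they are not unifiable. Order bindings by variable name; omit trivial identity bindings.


{v ↦ (m), x1 ↦ (w (w (s) (m)) (m))}


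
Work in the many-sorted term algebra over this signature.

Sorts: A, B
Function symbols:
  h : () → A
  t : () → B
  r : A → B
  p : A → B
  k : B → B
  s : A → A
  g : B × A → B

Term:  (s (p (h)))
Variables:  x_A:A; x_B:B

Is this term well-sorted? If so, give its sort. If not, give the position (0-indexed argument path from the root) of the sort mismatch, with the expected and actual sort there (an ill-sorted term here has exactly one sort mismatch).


    (h) : A
  (p (h)) : B
(s (p (h))) : ✗ arg 0 at [0] has sort B, expected A

ill-sorted at position [0]: expected A, got B


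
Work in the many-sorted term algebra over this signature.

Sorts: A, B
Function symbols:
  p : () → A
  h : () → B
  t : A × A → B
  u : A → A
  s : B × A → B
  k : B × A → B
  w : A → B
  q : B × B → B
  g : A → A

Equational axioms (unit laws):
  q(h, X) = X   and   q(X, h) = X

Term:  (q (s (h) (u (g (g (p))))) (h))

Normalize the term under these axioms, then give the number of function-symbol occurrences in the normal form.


size = 6

1. (q (s (h) (u (g (g (p))))) (h))  →  (s (h) (u (g (g (p)))))
normal form: (s (h) (u (g (g (p)))))


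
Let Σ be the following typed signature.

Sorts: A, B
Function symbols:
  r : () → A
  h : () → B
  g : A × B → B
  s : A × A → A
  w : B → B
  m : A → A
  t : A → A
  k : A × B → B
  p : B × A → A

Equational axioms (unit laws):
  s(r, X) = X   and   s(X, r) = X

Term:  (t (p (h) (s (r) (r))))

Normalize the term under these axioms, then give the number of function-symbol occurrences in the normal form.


size = 4

1. (t (p (h) (s (r) (r))))  →  (t (p (h) (r)))
normal form: (t (p (h) (r)))


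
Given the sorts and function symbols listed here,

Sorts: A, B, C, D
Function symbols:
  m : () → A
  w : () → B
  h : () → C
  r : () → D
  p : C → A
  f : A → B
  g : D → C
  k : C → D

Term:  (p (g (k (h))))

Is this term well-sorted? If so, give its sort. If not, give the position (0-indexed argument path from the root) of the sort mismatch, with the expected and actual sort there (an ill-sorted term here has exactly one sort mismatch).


well-sorted; sort = A

      (h) : C
    (k (h)) : D
  (g (k (h))) : C
(p (g (k (h)))) : A


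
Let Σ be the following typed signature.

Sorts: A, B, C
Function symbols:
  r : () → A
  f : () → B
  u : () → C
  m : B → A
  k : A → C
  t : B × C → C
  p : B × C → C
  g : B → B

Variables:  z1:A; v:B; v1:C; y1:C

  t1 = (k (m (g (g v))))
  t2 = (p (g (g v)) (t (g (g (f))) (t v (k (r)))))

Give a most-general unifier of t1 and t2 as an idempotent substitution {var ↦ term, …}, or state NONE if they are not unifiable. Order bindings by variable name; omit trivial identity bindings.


head clash or occurs-check failure — not unifiable

NONE (not unifiable)


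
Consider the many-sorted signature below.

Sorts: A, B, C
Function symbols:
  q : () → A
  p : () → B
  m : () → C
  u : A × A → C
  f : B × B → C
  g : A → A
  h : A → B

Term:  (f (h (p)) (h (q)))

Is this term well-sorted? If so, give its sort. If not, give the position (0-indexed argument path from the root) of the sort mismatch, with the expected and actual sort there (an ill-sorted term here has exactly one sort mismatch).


    (p) : B
  (h (p)) : ✗ arg 0 at [0, 0] has sort B, expected A
    (q) : A
  (h (q)) : B

ill-sorted at position [0, 0]: expected A, got B


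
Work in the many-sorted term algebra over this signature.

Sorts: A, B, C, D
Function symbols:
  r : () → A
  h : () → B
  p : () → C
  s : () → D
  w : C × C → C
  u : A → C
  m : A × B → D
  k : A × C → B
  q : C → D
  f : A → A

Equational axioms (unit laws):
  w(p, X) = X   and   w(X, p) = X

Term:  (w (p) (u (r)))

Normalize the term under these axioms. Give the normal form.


normal form = (u (r))

1. (w (p) (u (r)))  →  (u (r))


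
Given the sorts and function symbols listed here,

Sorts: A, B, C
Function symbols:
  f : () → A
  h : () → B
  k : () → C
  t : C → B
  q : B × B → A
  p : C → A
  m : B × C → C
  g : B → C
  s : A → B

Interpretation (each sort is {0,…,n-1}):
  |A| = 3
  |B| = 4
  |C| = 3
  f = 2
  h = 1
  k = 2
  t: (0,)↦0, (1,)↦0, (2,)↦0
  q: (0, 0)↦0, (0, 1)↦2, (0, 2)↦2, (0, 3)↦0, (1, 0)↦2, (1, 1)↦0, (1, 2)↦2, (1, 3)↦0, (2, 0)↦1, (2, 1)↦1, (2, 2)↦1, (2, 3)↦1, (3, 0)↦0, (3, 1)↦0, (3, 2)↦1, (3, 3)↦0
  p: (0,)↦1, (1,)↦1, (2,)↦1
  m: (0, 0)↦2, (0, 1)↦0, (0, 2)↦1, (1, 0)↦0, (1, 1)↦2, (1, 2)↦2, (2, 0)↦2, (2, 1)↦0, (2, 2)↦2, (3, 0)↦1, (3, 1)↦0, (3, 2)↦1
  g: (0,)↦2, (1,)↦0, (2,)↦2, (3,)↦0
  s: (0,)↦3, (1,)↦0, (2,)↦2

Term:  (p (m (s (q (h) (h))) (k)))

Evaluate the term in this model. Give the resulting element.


  h = 1
  h = 1
  (q (h) (h)) = q(1, 1) = 0
  (s (q (h) (h))) = s(0,) = 3
  k = 2
  (m (s (q (h) (h))) (k)) = m(3, 2) = 1
  (p (m (s (q (h) (h))) (k))) = p(1,) = 1

value = 1


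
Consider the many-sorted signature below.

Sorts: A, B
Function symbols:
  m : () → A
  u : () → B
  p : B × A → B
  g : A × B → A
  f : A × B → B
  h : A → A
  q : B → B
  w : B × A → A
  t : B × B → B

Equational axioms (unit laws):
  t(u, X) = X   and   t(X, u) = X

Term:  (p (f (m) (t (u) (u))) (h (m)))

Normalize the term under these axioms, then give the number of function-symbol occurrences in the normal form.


size = 6

1. (p (f (m) (t (u) (u))) (h (m)))  →  (p (f (m) (u)) (h (m)))
normal form: (p (f (m) (u)) (h (m)))


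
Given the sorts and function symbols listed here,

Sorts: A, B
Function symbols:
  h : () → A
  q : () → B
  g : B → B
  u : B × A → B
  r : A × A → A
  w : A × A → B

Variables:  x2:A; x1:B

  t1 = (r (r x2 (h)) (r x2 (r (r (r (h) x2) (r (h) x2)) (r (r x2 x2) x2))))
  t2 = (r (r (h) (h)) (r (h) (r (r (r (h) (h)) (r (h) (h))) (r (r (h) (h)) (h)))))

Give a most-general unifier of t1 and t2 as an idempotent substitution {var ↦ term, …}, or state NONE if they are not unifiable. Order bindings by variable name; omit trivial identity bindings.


{x2 ↦ (h)}


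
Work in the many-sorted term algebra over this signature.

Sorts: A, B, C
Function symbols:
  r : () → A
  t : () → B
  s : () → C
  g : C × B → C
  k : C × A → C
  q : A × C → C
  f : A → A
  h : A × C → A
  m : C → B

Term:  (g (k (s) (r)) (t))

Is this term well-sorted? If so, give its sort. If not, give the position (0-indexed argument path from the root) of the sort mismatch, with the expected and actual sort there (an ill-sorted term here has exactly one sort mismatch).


    (s) : C
    (r) : A
  (k (s) (r)) : C
  (t) : B
(g (k (s) (r)) (t)) : C

well-sorted; sort = C


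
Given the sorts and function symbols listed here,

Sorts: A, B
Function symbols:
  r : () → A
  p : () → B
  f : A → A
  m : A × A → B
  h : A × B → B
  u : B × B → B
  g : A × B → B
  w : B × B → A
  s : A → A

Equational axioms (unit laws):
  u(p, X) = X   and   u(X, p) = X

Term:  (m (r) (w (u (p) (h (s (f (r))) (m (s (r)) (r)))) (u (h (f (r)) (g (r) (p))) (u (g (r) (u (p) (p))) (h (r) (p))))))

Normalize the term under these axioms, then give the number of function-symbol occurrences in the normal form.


1. (m (r) (w (u (p) (h (s (f (r))) (m (s (r)) (r)))) (u (h (f (r)) (g (r) (p))) (u (g (r) (u (p) (p))) (h (r) (p))))))  →  (m (r) (w (h (s (f (r))) (m (s (r)) (r))) (u (h (f (r)) (g (r) (p))) (u (g (r) (u (p) (p))) (h (r) (p))))))
2. (m (r) (w (h (s (f (r))) (m (s (r)) (r))) (u (h (f (r)) (g (r) (p))) (u (g (r) (u (p) (p))) (h (r) (p))))))  →  (m (r) (w (h (s (f (r))) (m (s (r)) (r))) (u (h (f (r)) (g (r) (p))) (u (g (r) (p)) (h (r) (p))))))
normal form: (m (r) (w (h (s (f (r))) (m (s (r)) (r))) (u (h (f (r)) (g (r) (p))) (u (g (r) (p)) (h (r) (p))))))

size = 25


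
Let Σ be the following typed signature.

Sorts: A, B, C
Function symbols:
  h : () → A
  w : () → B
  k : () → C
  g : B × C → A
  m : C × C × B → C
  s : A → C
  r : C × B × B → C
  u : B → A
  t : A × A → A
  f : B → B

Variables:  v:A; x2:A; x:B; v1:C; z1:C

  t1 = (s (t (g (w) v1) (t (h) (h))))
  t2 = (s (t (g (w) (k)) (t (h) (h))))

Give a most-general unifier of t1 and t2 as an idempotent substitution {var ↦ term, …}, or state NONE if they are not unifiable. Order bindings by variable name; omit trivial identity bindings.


{v1 ↦ (k)}


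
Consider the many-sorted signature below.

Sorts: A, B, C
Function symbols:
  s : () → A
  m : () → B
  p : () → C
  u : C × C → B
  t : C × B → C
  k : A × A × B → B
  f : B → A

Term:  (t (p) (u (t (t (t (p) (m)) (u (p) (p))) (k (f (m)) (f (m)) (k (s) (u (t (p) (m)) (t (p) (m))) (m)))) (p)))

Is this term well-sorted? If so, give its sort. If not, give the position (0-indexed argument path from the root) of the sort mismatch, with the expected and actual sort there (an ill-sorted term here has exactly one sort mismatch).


ill-sorted at position [1, 0, 1, 2, 1]: expected A, got B

  (p) : C
          (p) : C
          (m) : B
        (t (p) (m)) : C
          (p) : C
          (p) : C
        (u (p) (p)) : B
      (t (t (p) (m)) (u (p) (p))) : C
          (m) : B
        (f (m)) : A
          (m) : B
        (f (m)) : A
          (s) : A
              (p) : C
              (m) : B
            (t (p) (m)) : C
              (p) : C
              (m) : B
            (t (p) (m)) : C
          (u (t (p) (m)) (t (p) (m))) : B
          (m) : B
        (k (s) (u (t (p) (m)) (t (p) (m))) (m)) : ✗ arg 1 at [1, 0, 1, 2, 1] has sort B, expected A
    (p) : C


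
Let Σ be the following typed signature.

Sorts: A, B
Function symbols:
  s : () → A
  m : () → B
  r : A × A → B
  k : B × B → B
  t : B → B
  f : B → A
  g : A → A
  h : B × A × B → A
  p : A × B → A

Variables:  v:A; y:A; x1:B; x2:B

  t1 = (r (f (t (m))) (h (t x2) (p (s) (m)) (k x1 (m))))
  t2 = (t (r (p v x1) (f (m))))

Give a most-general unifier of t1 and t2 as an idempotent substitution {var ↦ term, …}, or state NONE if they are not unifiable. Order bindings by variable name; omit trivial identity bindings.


head clash or occurs-check failure — not unifiable

NONE (not unifiable)


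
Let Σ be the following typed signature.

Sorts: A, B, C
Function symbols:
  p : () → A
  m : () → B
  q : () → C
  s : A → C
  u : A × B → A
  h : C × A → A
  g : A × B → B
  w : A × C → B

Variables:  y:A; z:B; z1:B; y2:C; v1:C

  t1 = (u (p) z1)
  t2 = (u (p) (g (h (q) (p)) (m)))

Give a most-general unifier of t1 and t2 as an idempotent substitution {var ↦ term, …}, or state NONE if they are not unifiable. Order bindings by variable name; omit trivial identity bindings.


{z1 ↦ (g (h (q) (p)) (m))}


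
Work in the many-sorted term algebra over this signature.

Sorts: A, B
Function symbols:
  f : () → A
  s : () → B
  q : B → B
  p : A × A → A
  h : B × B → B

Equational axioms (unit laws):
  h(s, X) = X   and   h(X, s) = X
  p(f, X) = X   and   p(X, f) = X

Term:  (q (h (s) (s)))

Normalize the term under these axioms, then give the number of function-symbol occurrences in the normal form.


size = 2

1. (q (h (s) (s)))  →  (q (s))
normal form: (q (s))


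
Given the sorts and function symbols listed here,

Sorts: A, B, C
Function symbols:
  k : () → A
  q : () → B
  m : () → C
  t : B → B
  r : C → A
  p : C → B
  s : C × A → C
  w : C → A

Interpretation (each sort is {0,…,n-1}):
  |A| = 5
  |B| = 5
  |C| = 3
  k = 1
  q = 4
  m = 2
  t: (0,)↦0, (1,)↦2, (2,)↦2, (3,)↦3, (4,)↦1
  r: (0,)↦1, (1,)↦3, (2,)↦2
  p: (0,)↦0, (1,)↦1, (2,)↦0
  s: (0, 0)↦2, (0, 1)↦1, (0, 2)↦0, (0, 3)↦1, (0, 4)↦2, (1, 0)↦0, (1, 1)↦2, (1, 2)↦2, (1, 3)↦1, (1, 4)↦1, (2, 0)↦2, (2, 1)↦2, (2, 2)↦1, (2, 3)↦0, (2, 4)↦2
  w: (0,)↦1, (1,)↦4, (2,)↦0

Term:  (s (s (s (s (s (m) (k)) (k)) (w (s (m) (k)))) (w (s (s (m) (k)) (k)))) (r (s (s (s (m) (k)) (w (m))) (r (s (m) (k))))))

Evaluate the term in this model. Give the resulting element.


value = 0

  m = 2
  k = 1
  (s (m) (k)) = s(2, 1) = 2
  k = 1
  (s (s (m) (k)) (k)) = s(2, 1) = 2
  m = 2
  k = 1
  (s (m) (k)) = s(2, 1) = 2
  (w (s (m) (k))) = w(2,) = 0
  (s (s (s (m) (k)) (k)) (w (s (m) (k)))) = s(2, 0) = 2
  m = 2
  k = 1
  (s (m) (k)) = s(2, 1) = 2
  k = 1
  (s (s (m) (k)) (k)) = s(2, 1) = 2
  (w (s (s (m) (k)) (k))) = w(2,) = 0
  (s (s (s (s (m) (k)) (k)) (w (s (m) (k)))) (w (s (s (m) (k)) (k)))) = s(2, 0) = 2
  m = 2
  k = 1
  (s (m) (k)) = s(2, 1) = 2
  m = 2
  (w (m)) = w(2,) = 0
  (s (s (m) (k)) (w (m))) = s(2, 0) = 2
  m = 2
  k = 1
  (s (m) (k)) = s(2, 1) = 2
  (r (s (m) (k))) = r(2,) = 2
  (s (s (s (m) (k)) (w (m))) (r (s (m) (k)))) = s(2, 2) = 1
  (r (s (s (s (m) (k)) (w (m))) (r (s (m) (k))))) = r(1,) = 3
  (s (s (s (s (s (m) (k)) (k)) (w (s (m) (k)))) (w (s (s (m) (k)) (k)))) (r (s (s (s (m) (k)) (w (m))) (r (s (m) (k)))))) = s(2, 3) = 0


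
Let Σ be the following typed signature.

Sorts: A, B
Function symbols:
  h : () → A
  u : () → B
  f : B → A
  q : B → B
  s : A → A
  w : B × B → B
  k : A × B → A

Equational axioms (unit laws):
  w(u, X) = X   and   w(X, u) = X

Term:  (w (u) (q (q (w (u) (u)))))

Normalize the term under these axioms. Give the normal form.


normal form = (q (q (u)))

1. (w (u) (q (q (w (u) (u)))))  →  (q (q (w (u) (u))))
2. (q (q (w (u) (u))))  →  (q (q (u)))


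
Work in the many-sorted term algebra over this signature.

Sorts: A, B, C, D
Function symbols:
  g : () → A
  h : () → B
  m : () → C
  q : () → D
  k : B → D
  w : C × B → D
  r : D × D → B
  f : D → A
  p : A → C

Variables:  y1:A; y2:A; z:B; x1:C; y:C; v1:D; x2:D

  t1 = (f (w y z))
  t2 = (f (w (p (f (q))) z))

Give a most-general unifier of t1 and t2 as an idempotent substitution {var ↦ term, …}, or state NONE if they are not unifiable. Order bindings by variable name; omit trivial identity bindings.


{y ↦ (p (f (q)))}


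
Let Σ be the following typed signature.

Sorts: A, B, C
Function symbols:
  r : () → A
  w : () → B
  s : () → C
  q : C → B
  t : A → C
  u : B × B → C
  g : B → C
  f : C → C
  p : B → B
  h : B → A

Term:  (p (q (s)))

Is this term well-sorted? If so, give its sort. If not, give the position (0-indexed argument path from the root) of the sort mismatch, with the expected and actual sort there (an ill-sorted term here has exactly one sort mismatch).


    (s) : C
  (q (s)) : B
(p (q (s))) : B

well-sorted; sort = B


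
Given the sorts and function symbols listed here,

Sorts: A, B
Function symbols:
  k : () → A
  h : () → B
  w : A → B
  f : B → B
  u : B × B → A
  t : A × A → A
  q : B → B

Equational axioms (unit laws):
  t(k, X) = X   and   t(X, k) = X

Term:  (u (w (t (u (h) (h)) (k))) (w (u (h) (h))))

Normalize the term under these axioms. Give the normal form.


normal form = (u (w (u (h) (h))) (w (u (h) (h))))

1. (u (w (t (u (h) (h)) (k))) (w (u (h) (h))))  →  (u (w (u (h) (h))) (w (u (h) (h))))


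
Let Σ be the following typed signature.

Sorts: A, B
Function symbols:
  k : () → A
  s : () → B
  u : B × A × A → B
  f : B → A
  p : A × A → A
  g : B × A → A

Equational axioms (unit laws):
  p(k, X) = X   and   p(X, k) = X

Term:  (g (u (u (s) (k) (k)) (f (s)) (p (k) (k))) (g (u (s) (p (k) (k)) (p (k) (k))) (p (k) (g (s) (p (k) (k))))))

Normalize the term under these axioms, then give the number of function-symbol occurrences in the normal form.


size = 17

1. (g (u (u (s) (k) (k)) (f (s)) (p (k) (k))) (g (u (s) (p (k) (k)) (p (k) (k))) (p (k) (g (s) (p (k) (k))))))  →  (g (u (u (s) (k) (k)) (f (s)) (k)) (g (u (s) (p (k) (k)) (p (k) (k))) (p (k) (g (s) (p (k) (k))))))
2. (g (u (u (s) (k) (k)) (f (s)) (k)) (g (u (s) (p (k) (k)) (p (k) (k))) (p (k) (g (s) (p (k) (k))))))  →  (g (u (u (s) (k) (k)) (f (s)) (k)) (g (u (s) (k) (p (k) (k))) (p (k) (g (s) (p (k) (k))))))
3. (g (u (u (s) (k) (k)) (f (s)) (k)) (g (u (s) (k) (p (k) (k))) (p (k) (g (s) (p (k) (k))))))  →  (g (u (u (s) (k) (k)) (f (s)) (k)) (g (u (s) (k) (k)) (p (k) (g (s) (p (k) (k))))))
4. (g (u (u (s) (k) (k)) (f (s)) (k)) (g (u (s) (k) (k)) (p (k) (g (s) (p (k) (k))))))  →  (g (u (u (s) (k) (k)) (f (s)) (k)) (g (u (s) (k) (k)) (g (s) (p (k) (k)))))
5. (g (u (u (s) (k) (k)) (f (s)) (k)) (g (u (s) (k) (k)) (g (s) (p (k) (k)))))  →  (g (u (u (s) (k) (k)) (f (s)) (k)) (g (u (s) (k) (k)) (g (s) (k))))
normal form: (g (u (u (s) (k) (k)) (f (s)) (k)) (g (u (s) (k) (k)) (g (s) (k))))


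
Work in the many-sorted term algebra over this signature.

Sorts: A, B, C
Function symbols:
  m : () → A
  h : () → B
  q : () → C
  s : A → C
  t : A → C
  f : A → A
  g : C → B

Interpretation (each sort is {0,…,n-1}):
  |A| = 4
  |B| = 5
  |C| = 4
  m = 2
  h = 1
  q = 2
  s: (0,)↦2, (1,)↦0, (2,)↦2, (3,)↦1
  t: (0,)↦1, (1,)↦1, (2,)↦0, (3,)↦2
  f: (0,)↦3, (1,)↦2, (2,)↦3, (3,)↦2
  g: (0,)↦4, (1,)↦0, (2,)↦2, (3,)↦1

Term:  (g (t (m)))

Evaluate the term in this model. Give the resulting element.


  m = 2
  (t (m)) = t(2,) = 0
  (g (t (m))) = g(0,) = 4

value = 4


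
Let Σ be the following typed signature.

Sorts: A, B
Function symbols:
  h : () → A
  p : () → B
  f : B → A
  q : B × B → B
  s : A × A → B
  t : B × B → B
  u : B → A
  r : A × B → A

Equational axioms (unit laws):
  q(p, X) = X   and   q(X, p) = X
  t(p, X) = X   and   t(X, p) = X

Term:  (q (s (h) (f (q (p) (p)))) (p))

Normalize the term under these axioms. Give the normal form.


normal form = (s (h) (f (p)))

1. (q (s (h) (f (q (p) (p)))) (p))  →  (s (h) (f (q (p) (p))))
2. (s (h) (f (q (p) (p))))  →  (s (h) (f (p)))


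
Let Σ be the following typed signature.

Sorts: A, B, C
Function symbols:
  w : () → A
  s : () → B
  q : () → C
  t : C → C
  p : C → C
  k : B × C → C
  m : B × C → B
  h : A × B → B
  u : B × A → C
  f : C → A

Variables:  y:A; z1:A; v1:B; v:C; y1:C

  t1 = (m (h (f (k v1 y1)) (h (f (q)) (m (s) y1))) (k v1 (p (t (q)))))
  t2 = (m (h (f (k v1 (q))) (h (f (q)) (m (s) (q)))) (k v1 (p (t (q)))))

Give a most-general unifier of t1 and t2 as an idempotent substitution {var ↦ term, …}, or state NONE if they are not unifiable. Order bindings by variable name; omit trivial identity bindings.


{y1 ↦ (q)}


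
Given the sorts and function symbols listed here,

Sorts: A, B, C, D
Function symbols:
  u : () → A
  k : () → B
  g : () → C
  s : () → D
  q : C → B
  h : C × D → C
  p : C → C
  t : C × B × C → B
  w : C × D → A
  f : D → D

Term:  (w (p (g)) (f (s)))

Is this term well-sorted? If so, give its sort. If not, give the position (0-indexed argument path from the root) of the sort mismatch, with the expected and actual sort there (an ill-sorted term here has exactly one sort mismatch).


well-sorted; sort = A

    (g) : C
  (p (g)) : C
    (s) : D
  (f (s)) : D
(w (p (g)) (f (s))) : A


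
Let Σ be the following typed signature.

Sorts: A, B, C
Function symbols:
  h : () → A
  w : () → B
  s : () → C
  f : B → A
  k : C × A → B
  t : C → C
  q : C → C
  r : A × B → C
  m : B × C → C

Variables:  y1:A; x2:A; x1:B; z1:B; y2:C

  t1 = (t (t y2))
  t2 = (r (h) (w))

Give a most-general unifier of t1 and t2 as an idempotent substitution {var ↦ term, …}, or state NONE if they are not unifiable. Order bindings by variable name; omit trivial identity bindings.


NONE (not unifiable)

head clash or occurs-check failure — not unifiable


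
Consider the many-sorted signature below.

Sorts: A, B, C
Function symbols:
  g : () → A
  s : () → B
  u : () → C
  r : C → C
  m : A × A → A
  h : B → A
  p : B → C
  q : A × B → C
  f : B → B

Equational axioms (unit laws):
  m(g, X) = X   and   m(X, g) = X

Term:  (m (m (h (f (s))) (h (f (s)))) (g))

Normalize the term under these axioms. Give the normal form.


normal form = (m (h (f (s))) (h (f (s))))

1. (m (m (h (f (s))) (h (f (s)))) (g))  →  (m (h (f (s))) (h (f (s))))


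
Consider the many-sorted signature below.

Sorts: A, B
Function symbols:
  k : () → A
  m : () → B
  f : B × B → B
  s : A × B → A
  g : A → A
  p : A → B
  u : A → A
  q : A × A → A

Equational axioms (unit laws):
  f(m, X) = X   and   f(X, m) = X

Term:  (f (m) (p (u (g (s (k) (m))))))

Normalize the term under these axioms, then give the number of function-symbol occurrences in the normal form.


size = 6

1. (f (m) (p (u (g (s (k) (m))))))  →  (p (u (g (s (k) (m)))))
normal form: (p (u (g (s (k) (m)))))
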